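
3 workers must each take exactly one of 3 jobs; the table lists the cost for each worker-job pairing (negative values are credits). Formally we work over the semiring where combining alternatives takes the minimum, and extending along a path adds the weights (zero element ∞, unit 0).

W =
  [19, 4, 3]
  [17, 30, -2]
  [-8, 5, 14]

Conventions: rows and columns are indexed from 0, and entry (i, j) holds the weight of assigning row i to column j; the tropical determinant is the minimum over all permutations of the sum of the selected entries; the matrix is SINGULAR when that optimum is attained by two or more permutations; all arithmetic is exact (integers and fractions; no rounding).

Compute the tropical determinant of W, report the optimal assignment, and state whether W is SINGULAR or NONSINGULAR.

σ = (0, 1, 2): 19 + 30 + 14 = 63
σ = (0, 2, 1): 19 + (-2) + 5 = 22
σ = (1, 0, 2): 4 + 17 + 14 = 35
σ = (1, 2, 0): 4 + (-2) + (-8) = -6
σ = (2, 0, 1): 3 + 17 + 5 = 25
σ = (2, 1, 0): 3 + 30 + (-8) = 25
Optimal value attained by: σ = (1, 2, 0).
Answer: det⊕(W) = -6; verdict: NONSINGULAR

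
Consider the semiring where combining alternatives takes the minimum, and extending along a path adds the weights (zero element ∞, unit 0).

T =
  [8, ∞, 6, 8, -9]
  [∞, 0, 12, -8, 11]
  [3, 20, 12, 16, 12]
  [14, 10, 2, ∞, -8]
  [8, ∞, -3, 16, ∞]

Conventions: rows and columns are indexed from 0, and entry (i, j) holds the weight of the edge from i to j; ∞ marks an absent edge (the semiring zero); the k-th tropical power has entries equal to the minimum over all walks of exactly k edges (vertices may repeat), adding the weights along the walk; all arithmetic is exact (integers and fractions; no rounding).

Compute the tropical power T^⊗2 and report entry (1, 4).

T^⊗2:
  [-1, 18, -12, 7, -1]
  [6, 0, -6, -8, -16]
  [11, 20, 9, 11, -6]
  [0, 10, -11, 2, 5]
  [0, 17, 9, 13, -1]
Key observation: the optimum is the walk 1->3->4, with weight (-8) + (-8) = -16.
Optimal value attained by: walk 1->3->4.
Answer: (T^⊗2)[1][4] = -16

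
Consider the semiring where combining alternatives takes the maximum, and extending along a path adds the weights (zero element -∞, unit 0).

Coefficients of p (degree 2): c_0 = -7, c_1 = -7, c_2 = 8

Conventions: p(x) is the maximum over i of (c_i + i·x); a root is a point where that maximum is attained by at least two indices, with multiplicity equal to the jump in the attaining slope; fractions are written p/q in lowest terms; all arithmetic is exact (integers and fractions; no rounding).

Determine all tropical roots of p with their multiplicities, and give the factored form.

hull edge (i=0, c=-7) to (i=2, c=8): slope 15/2, span 2
Factored form: p(x) = 8 ⊗ (x ⊕ (-15/2)) ⊗ (x ⊕ (-15/2))
Answer: roots = -15/2 (mult 2)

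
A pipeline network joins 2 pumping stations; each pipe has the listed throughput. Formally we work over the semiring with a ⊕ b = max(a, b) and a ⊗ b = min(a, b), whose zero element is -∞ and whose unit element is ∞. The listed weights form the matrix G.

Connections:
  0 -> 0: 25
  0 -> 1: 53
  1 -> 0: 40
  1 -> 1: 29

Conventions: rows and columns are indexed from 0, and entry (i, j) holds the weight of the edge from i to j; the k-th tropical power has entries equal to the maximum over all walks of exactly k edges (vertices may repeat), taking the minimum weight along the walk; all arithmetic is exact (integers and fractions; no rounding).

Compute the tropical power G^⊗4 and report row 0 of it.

G^⊗2:
  [40, 29]
  [29, 40]
G^⊗3:
  [29, 40]
  [40, 29]
G^⊗4:
  [40, 29]
  [29, 40]
Answer: row 0 of G^⊗4 = [40, 29]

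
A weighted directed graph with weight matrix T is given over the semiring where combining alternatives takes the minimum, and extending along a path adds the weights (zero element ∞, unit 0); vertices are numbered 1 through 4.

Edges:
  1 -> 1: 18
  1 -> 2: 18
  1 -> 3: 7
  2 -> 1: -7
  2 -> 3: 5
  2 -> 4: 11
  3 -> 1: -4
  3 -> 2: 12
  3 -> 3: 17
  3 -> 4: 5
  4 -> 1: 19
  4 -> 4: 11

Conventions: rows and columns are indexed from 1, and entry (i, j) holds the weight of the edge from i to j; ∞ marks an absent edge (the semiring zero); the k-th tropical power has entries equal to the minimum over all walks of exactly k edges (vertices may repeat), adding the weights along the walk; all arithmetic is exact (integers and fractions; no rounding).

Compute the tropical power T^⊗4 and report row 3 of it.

T^⊗2:
  [3, 19, 23, 12]
  [1, 11, 0, 10]
  [5, 14, 3, 16]
  [30, 37, 26, 22]
T^⊗3:
  [12, 21, 10, 23]
  [-4, 12, 8, 5]
  [-1, 15, 12, 8]
  [22, 38, 37, 31]
T^⊗4:
  [6, 22, 19, 15]
  [4, 14, 3, 13]
  [8, 17, 6, 17]
  [31, 40, 29, 42]
Answer: row 3 of T^⊗4 = [8, 17, 6, 17]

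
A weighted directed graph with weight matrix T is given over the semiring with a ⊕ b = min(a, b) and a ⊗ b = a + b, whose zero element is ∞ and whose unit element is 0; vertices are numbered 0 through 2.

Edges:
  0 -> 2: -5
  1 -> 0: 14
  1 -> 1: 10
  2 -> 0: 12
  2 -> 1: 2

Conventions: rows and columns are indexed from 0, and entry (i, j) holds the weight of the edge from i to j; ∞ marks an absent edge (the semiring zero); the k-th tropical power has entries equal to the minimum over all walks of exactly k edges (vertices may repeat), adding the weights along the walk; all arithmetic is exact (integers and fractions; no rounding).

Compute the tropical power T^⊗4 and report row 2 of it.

T^⊗2:
  [7, -3, ∞]
  [24, 20, 9]
  [16, 12, 7]
T^⊗3:
  [11, 7, 2]
  [21, 11, 19]
  [19, 9, 11]
T^⊗4:
  [14, 4, 6]
  [25, 21, 16]
  [23, 13, 14]
Answer: row 2 of T^⊗4 = [23, 13, 14]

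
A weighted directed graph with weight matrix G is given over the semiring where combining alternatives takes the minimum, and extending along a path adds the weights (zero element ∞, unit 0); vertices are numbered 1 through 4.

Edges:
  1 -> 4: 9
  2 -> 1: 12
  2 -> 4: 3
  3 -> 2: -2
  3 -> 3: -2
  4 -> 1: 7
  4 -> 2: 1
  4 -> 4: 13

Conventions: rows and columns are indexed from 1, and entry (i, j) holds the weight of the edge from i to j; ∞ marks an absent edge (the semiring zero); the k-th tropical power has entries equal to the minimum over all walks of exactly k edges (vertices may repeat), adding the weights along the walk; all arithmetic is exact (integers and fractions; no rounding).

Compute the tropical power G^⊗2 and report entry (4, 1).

G^⊗2:
  [16, 10, ∞, 22]
  [10, 4, ∞, 16]
  [10, -4, -4, 1]
  [13, 14, ∞, 4]
Key observation: the optimum is the walk 4->2->1, with weight 1 + 12 = 13.
Optimal value attained by: walk 4->2->1.
Answer: (G^⊗2)[4][1] = 13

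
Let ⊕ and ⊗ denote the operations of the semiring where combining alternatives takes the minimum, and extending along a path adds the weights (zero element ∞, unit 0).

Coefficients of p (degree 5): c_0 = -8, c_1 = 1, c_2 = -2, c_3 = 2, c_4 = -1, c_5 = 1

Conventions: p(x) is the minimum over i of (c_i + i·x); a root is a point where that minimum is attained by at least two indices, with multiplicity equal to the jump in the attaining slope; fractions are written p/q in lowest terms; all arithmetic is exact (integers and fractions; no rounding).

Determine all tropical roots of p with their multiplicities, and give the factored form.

hull edge (i=0, c=-8) to (i=4, c=-1): slope 7/4, span 4
hull edge (i=4, c=-1) to (i=5, c=1): slope 2, span 1
Factored form: p(x) = 1 ⊗ (x ⊕ (-2)) ⊗ (x ⊕ (-7/4)) ⊗ (x ⊕ (-7/4)) ⊗ (x ⊕ (-7/4)) ⊗ (x ⊕ (-7/4))
Answer: roots = -2 (mult 1), -7/4 (mult 4)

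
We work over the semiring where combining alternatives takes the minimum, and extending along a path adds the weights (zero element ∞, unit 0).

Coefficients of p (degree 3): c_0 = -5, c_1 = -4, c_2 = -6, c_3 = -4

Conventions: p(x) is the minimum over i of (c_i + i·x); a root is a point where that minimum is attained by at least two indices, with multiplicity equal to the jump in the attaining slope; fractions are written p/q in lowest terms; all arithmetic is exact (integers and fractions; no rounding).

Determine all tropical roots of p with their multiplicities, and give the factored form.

hull edge (i=0, c=-5) to (i=2, c=-6): slope -1/2, span 2
hull edge (i=2, c=-6) to (i=3, c=-4): slope 2, span 1
Factored form: p(x) = -4 ⊗ (x ⊕ (-2)) ⊗ (x ⊕ 1/2) ⊗ (x ⊕ 1/2)
Answer: roots = -2 (mult 1), 1/2 (mult 2)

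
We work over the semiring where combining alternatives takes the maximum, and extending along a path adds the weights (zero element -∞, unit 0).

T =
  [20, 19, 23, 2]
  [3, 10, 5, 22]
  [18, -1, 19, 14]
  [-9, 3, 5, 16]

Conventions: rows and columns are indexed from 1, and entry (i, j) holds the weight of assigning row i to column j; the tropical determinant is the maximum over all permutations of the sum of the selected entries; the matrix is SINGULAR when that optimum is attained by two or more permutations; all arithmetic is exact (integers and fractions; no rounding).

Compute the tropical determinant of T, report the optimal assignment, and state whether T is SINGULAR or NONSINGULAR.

σ = (1, 2, 3, 4): 20 + 10 + 19 + 16 = 65
σ = (1, 2, 4, 3): 20 + 10 + 14 + 5 = 49
σ = (1, 3, 2, 4): 20 + 5 + (-1) + 16 = 40
σ = (1, 3, 4, 2): 20 + 5 + 14 + 3 = 42
σ = (1, 4, 2, 3): 20 + 22 + (-1) + 5 = 46
σ = (1, 4, 3, 2): 20 + 22 + 19 + 3 = 64
σ = (2, 1, 3, 4): 19 + 3 + 19 + 16 = 57
σ = (2, 1, 4, 3): 19 + 3 + 14 + 5 = 41
σ = (2, 3, 1, 4): 19 + 5 + 18 + 16 = 58
σ = (2, 3, 4, 1): 19 + 5 + 14 + (-9) = 29
σ = (2, 4, 1, 3): 19 + 22 + 18 + 5 = 64
σ = (2, 4, 3, 1): 19 + 22 + 19 + (-9) = 51
σ = (3, 1, 2, 4): 23 + 3 + (-1) + 16 = 41
σ = (3, 1, 4, 2): 23 + 3 + 14 + 3 = 43
σ = (3, 2, 1, 4): 23 + 10 + 18 + 16 = 67
σ = (3, 2, 4, 1): 23 + 10 + 14 + (-9) = 38
σ = (3, 4, 1, 2): 23 + 22 + 18 + 3 = 66
σ = (3, 4, 2, 1): 23 + 22 + (-1) + (-9) = 35
σ = (4, 1, 2, 3): 2 + 3 + (-1) + 5 = 9
σ = (4, 1, 3, 2): 2 + 3 + 19 + 3 = 27
σ = (4, 2, 1, 3): 2 + 10 + 18 + 5 = 35
σ = (4, 2, 3, 1): 2 + 10 + 19 + (-9) = 22
σ = (4, 3, 1, 2): 2 + 5 + 18 + 3 = 28
σ = (4, 3, 2, 1): 2 + 5 + (-1) + (-9) = -3
Optimal value attained by: σ = (3, 2, 1, 4).
Answer: det⊕(T) = 67; verdict: NONSINGULAR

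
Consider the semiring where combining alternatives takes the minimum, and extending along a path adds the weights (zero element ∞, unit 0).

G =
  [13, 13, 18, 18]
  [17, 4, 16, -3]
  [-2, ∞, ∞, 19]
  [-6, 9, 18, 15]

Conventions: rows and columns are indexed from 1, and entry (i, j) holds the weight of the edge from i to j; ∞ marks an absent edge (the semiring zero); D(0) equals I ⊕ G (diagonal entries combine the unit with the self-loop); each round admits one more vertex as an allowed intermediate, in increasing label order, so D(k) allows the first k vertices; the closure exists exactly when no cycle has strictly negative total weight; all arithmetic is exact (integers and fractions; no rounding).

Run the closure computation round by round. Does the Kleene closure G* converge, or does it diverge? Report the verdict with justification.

D(0):
  [0, 13, 18, 18]
  [17, 0, 16, -3]
  [-2, ∞, 0, 19]
  [-6, 9, 18, 0]
D(1):
  [0, 13, 18, 18]
  [17, 0, 16, -3]
  [-2, 11, 0, 16]
  [-6, 7, 12, 0]
D(2):
  [0, 13, 18, 10]
  [17, 0, 16, -3]
  [-2, 11, 0, 8]
  [-6, 7, 12, 0]
D(3):
  [0, 13, 18, 10]
  [14, 0, 16, -3]
  [-2, 11, 0, 8]
  [-6, 7, 12, 0]
D(4):
  [0, 13, 18, 10]
  [-9, 0, 9, -3]
  [-2, 11, 0, 8]
  [-6, 7, 12, 0]
Key observation: every diagonal entry stays at the unit through all rounds, so no improving cycle exists.
Answer: CONVERGES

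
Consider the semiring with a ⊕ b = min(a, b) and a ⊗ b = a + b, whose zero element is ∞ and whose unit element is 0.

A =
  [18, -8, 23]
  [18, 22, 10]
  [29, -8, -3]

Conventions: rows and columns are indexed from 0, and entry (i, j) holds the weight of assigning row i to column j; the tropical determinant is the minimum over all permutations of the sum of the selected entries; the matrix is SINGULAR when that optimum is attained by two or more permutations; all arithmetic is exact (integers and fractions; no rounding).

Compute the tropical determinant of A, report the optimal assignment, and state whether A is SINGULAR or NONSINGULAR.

σ = (0, 1, 2): 18 + 22 + (-3) = 37
σ = (0, 2, 1): 18 + 10 + (-8) = 20
σ = (1, 0, 2): (-8) + 18 + (-3) = 7
σ = (1, 2, 0): (-8) + 10 + 29 = 31
σ = (2, 0, 1): 23 + 18 + (-8) = 33
σ = (2, 1, 0): 23 + 22 + 29 = 74
Optimal value attained by: σ = (1, 0, 2).
Answer: det⊕(A) = 7; verdict: NONSINGULAR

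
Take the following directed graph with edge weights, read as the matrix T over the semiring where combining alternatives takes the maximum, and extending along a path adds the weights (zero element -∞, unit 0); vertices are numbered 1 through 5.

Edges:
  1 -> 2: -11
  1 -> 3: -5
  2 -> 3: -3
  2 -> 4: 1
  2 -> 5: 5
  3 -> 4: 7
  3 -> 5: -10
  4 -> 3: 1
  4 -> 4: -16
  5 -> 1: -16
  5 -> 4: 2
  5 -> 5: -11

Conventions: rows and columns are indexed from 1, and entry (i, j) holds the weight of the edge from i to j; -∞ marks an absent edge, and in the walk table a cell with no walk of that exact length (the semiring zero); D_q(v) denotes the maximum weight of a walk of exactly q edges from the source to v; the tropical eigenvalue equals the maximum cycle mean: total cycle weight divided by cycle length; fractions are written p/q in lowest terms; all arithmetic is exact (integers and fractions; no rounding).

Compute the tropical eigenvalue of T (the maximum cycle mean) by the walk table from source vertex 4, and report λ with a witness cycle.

q=0: [-∞, -∞, -∞, 0, -∞]
q=1: [-∞, -∞, 1, -16, -∞]
q=2: [-∞, -∞, -15, 8, -9]
q=3: [-25, -∞, 9, -7, -20]
q=4: [-36, -36, -6, 16, -1]
q=5: [-17, -47, 17, 1, -12]
Optimal cycle mean attained by: cycle 3->4->3, total 7 + 1, length 2.
Answer: λ = 4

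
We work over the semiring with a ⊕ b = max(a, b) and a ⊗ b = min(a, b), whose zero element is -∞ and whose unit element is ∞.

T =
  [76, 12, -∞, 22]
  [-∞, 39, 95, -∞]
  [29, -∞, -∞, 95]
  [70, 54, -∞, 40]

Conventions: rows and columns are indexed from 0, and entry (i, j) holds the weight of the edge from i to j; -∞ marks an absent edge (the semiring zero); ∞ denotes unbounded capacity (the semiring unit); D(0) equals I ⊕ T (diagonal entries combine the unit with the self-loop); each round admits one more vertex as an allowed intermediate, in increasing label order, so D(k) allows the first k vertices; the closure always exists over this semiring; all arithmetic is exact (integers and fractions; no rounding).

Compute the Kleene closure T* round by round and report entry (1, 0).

D(0):
  [∞, 12, -∞, 22]
  [-∞, ∞, 95, -∞]
  [29, -∞, ∞, 95]
  [70, 54, -∞, ∞]
D(1):
  [∞, 12, -∞, 22]
  [-∞, ∞, 95, -∞]
  [29, 12, ∞, 95]
  [70, 54, -∞, ∞]
D(2):
  [∞, 12, 12, 22]
  [-∞, ∞, 95, -∞]
  [29, 12, ∞, 95]
  [70, 54, 54, ∞]
D(3):
  [∞, 12, 12, 22]
  [29, ∞, 95, 95]
  [29, 12, ∞, 95]
  [70, 54, 54, ∞]
D(4):
  [∞, 22, 22, 22]
  [70, ∞, 95, 95]
  [70, 54, ∞, 95]
  [70, 54, 54, ∞]
Answer: T*[1][0] = 70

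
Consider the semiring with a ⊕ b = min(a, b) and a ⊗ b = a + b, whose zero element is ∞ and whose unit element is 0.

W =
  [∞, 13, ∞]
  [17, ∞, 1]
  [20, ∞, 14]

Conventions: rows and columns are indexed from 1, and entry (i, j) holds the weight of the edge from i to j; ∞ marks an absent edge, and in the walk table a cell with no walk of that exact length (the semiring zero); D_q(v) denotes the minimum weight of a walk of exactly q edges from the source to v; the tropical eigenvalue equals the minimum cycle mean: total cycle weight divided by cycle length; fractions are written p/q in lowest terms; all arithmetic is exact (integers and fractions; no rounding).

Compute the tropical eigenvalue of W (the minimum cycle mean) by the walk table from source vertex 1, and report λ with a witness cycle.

q=0: [0, ∞, ∞]
q=1: [∞, 13, ∞]
q=2: [30, ∞, 14]
q=3: [34, 43, 28]
Optimal cycle mean attained by: cycle 1->2->3->1, total 13 + 1 + 20, length 3.
Answer: λ = 34/3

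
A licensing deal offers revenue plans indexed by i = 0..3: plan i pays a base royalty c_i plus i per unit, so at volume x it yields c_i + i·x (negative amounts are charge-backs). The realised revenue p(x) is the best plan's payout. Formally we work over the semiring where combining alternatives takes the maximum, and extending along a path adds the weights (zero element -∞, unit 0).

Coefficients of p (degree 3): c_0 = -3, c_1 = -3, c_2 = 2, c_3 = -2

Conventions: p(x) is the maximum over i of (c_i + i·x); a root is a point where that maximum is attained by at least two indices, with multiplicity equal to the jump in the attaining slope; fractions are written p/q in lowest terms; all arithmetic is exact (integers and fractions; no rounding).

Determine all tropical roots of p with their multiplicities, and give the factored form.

hull edge (i=0, c=-3) to (i=2, c=2): slope 5/2, span 2
hull edge (i=2, c=2) to (i=3, c=-2): slope -4, span 1
Factored form: p(x) = -2 ⊗ (x ⊕ (-5/2)) ⊗ (x ⊕ (-5/2)) ⊗ (x ⊕ 4)
Answer: roots = -5/2 (mult 2), 4 (mult 1)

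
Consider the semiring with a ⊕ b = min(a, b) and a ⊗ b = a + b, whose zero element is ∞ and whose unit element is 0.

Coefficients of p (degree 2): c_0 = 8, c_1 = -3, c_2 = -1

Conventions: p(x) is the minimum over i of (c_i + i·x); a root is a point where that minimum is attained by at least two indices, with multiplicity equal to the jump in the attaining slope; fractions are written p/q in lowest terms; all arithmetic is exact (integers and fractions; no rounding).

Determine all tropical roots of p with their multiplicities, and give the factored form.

hull edge (i=0, c=8) to (i=1, c=-3): slope -11, span 1
hull edge (i=1, c=-3) to (i=2, c=-1): slope 2, span 1
Factored form: p(x) = -1 ⊗ (x ⊕ (-2)) ⊗ (x ⊕ 11)
Answer: roots = -2 (mult 1), 11 (mult 1)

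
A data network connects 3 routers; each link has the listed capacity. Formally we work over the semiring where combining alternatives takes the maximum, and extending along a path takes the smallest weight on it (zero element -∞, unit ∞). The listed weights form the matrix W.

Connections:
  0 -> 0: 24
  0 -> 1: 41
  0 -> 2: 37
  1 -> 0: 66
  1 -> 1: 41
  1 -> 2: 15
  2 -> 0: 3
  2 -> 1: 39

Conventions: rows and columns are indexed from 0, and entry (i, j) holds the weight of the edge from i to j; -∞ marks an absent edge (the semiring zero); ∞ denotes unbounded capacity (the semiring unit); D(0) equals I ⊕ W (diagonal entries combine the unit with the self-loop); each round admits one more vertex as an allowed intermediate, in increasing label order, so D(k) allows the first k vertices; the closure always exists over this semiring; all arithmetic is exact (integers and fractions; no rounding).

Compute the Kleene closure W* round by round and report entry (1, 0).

D(0):
  [∞, 41, 37]
  [66, ∞, 15]
  [3, 39, ∞]
D(1):
  [∞, 41, 37]
  [66, ∞, 37]
  [3, 39, ∞]
D(2):
  [∞, 41, 37]
  [66, ∞, 37]
  [39, 39, ∞]
D(3):
  [∞, 41, 37]
  [66, ∞, 37]
  [39, 39, ∞]
Answer: W*[1][0] = 66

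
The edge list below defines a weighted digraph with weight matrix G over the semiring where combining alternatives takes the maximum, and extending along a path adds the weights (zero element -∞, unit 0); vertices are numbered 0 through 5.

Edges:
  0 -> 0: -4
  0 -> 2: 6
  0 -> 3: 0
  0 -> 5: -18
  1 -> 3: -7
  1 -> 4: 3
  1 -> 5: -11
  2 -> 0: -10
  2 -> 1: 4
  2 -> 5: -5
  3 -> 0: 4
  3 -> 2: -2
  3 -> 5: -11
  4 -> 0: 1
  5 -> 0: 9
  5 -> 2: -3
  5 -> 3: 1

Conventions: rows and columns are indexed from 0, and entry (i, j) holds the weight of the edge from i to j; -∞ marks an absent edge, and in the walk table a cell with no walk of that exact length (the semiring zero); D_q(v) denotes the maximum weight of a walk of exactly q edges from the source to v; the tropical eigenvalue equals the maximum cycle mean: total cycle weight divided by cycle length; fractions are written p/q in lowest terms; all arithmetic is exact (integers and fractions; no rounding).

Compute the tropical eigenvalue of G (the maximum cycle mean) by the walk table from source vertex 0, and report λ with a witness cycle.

q=0: [0, -∞, -∞, -∞, -∞, -∞]
q=1: [-4, -∞, 6, 0, -∞, -18]
q=2: [4, 10, 2, -4, -∞, 1]
q=3: [10, 6, 10, 4, 13, -1]
q=4: [14, 14, 16, 10, 9, 5]
q=5: [14, 20, 20, 14, 17, 11]
q=6: [20, 24, 20, 14, 23, 15]
Optimal cycle mean attained by: cycle 0->2->1->4->0, total 6 + 4 + 3 + 1, length 4.
Answer: λ = 7/2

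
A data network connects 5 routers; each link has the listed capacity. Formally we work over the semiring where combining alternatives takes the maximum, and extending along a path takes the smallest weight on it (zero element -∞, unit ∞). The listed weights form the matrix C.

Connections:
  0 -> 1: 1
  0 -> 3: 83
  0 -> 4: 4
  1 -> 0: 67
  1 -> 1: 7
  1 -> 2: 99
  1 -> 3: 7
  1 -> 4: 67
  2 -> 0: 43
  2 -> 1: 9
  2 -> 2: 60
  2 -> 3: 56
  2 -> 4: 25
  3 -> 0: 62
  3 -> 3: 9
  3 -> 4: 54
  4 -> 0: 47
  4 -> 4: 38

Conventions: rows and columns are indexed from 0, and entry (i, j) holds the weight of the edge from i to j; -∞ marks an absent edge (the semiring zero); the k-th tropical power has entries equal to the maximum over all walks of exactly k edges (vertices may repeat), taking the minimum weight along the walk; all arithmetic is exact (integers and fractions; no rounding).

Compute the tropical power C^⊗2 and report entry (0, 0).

C^⊗2:
  [62, 1, 1, 9, 54]
  [47, 9, 60, 67, 38]
  [56, 9, 60, 56, 54]
  [47, 1, -∞, 62, 38]
  [38, 1, -∞, 47, 38]
Key observation: the optimum is the walk 0->3->0, with weight 83 min 62 = 62.
Optimal value attained by: walk 0->3->0.
Answer: (C^⊗2)[0][0] = 62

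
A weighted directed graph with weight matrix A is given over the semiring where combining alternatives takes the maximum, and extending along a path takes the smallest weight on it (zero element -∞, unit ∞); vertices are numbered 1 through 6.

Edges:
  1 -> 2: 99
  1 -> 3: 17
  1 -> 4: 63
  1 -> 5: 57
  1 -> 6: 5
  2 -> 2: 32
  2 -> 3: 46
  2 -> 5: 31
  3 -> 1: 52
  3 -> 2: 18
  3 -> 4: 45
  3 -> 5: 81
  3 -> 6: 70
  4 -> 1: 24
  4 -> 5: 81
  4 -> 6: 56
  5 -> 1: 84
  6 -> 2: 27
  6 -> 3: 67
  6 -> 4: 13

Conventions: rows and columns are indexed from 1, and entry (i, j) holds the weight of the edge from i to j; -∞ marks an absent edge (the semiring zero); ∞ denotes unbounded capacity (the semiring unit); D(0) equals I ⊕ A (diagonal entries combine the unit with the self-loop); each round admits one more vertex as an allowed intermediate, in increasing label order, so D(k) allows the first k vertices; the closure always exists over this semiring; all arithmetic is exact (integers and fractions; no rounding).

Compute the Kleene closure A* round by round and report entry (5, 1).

D(0):
  [∞, 99, 17, 63, 57, 5]
  [-∞, ∞, 46, -∞, 31, -∞]
  [52, 18, ∞, 45, 81, 70]
  [24, -∞, -∞, ∞, 81, 56]
  [84, -∞, -∞, -∞, ∞, -∞]
  [-∞, 27, 67, 13, -∞, ∞]
D(1):
  [∞, 99, 17, 63, 57, 5]
  [-∞, ∞, 46, -∞, 31, -∞]
  [52, 52, ∞, 52, 81, 70]
  [24, 24, 17, ∞, 81, 56]
  [84, 84, 17, 63, ∞, 5]
  [-∞, 27, 67, 13, -∞, ∞]
D(2):
  [∞, 99, 46, 63, 57, 5]
  [-∞, ∞, 46, -∞, 31, -∞]
  [52, 52, ∞, 52, 81, 70]
  [24, 24, 24, ∞, 81, 56]
  [84, 84, 46, 63, ∞, 5]
  [-∞, 27, 67, 13, 27, ∞]
D(3):
  [∞, 99, 46, 63, 57, 46]
  [46, ∞, 46, 46, 46, 46]
  [52, 52, ∞, 52, 81, 70]
  [24, 24, 24, ∞, 81, 56]
  [84, 84, 46, 63, ∞, 46]
  [52, 52, 67, 52, 67, ∞]
D(4):
  [∞, 99, 46, 63, 63, 56]
  [46, ∞, 46, 46, 46, 46]
  [52, 52, ∞, 52, 81, 70]
  [24, 24, 24, ∞, 81, 56]
  [84, 84, 46, 63, ∞, 56]
  [52, 52, 67, 52, 67, ∞]
D(5):
  [∞, 99, 46, 63, 63, 56]
  [46, ∞, 46, 46, 46, 46]
  [81, 81, ∞, 63, 81, 70]
  [81, 81, 46, ∞, 81, 56]
  [84, 84, 46, 63, ∞, 56]
  [67, 67, 67, 63, 67, ∞]
D(6):
  [∞, 99, 56, 63, 63, 56]
  [46, ∞, 46, 46, 46, 46]
  [81, 81, ∞, 63, 81, 70]
  [81, 81, 56, ∞, 81, 56]
  [84, 84, 56, 63, ∞, 56]
  [67, 67, 67, 63, 67, ∞]
Answer: A*[5][1] = 84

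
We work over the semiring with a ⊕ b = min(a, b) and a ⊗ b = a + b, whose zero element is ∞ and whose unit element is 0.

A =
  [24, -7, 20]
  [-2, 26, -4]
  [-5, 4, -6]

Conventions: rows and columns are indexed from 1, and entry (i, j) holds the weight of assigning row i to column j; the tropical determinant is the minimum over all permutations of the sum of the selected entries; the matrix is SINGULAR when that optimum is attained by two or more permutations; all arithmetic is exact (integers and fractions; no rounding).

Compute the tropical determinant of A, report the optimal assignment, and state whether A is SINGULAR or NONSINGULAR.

σ = (1, 2, 3): 24 + 26 + (-6) = 44
σ = (1, 3, 2): 24 + (-4) + 4 = 24
σ = (2, 1, 3): (-7) + (-2) + (-6) = -15
σ = (2, 3, 1): (-7) + (-4) + (-5) = -16
σ = (3, 1, 2): 20 + (-2) + 4 = 22
σ = (3, 2, 1): 20 + 26 + (-5) = 41
Optimal value attained by: σ = (2, 3, 1).
Answer: det⊕(A) = -16; verdict: NONSINGULAR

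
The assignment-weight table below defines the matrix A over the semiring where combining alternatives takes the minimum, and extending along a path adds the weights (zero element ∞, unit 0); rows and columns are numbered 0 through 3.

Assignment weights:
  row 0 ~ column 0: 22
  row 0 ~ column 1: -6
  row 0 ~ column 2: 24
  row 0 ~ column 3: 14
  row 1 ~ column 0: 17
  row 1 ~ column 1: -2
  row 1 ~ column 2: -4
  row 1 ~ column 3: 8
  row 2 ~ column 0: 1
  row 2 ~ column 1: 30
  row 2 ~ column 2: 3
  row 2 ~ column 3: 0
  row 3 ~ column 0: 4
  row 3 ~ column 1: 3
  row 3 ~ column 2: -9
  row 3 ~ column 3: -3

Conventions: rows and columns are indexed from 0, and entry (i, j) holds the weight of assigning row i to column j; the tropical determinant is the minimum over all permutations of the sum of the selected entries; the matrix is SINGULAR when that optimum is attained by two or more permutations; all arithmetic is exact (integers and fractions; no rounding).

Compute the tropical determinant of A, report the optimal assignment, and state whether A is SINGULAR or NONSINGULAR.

σ = (0, 1, 2, 3): 22 + (-2) + 3 + (-3) = 20
σ = (0, 1, 3, 2): 22 + (-2) + 0 + (-9) = 11
σ = (0, 2, 1, 3): 22 + (-4) + 30 + (-3) = 45
σ = (0, 2, 3, 1): 22 + (-4) + 0 + 3 = 21
σ = (0, 3, 1, 2): 22 + 8 + 30 + (-9) = 51
σ = (0, 3, 2, 1): 22 + 8 + 3 + 3 = 36
σ = (1, 0, 2, 3): (-6) + 17 + 3 + (-3) = 11
σ = (1, 0, 3, 2): (-6) + 17 + 0 + (-9) = 2
σ = (1, 2, 0, 3): (-6) + (-4) + 1 + (-3) = -12
σ = (1, 2, 3, 0): (-6) + (-4) + 0 + 4 = -6
σ = (1, 3, 0, 2): (-6) + 8 + 1 + (-9) = -6
σ = (1, 3, 2, 0): (-6) + 8 + 3 + 4 = 9
σ = (2, 0, 1, 3): 24 + 17 + 30 + (-3) = 68
σ = (2, 0, 3, 1): 24 + 17 + 0 + 3 = 44
σ = (2, 1, 0, 3): 24 + (-2) + 1 + (-3) = 20
σ = (2, 1, 3, 0): 24 + (-2) + 0 + 4 = 26
σ = (2, 3, 0, 1): 24 + 8 + 1 + 3 = 36
σ = (2, 3, 1, 0): 24 + 8 + 30 + 4 = 66
σ = (3, 0, 1, 2): 14 + 17 + 30 + (-9) = 52
σ = (3, 0, 2, 1): 14 + 17 + 3 + 3 = 37
σ = (3, 1, 0, 2): 14 + (-2) + 1 + (-9) = 4
σ = (3, 1, 2, 0): 14 + (-2) + 3 + 4 = 19
σ = (3, 2, 0, 1): 14 + (-4) + 1 + 3 = 14
σ = (3, 2, 1, 0): 14 + (-4) + 30 + 4 = 44
Optimal value attained by: σ = (1, 2, 0, 3).
Answer: det⊕(A) = -12; verdict: NONSINGULAR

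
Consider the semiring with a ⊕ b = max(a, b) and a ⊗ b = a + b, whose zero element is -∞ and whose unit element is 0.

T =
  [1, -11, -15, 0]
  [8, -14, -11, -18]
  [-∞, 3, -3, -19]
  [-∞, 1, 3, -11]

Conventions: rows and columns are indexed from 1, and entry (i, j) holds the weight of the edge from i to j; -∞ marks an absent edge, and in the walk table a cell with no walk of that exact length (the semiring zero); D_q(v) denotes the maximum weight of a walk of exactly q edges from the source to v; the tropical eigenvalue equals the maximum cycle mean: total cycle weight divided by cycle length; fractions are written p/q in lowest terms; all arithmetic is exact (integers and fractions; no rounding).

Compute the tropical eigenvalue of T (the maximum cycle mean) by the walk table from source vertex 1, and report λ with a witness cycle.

q=0: [0, -∞, -∞, -∞]
q=1: [1, -11, -15, 0]
q=2: [2, 1, 3, 1]
q=3: [9, 6, 4, 2]
q=4: [14, 7, 5, 9]
Optimal cycle mean attained by: cycle 1->4->3->2->1, total 0 + 3 + 3 + 8, length 4.
Answer: λ = 7/2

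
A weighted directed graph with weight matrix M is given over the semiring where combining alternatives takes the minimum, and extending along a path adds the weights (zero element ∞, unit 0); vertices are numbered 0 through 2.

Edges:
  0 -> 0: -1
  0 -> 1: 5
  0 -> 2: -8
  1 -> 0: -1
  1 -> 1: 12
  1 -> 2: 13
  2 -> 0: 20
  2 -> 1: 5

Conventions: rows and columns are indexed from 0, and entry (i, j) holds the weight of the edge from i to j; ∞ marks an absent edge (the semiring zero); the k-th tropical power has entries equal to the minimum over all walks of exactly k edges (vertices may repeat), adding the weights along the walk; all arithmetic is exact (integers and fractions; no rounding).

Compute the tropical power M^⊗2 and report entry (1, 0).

M^⊗2:
  [-2, -3, -9]
  [-2, 4, -9]
  [4, 17, 12]
Key observation: the optimum is the walk 1->0->0, with weight (-1) + (-1) = -2.
Optimal value attained by: walk 1->0->0.
Answer: (M^⊗2)[1][0] = -2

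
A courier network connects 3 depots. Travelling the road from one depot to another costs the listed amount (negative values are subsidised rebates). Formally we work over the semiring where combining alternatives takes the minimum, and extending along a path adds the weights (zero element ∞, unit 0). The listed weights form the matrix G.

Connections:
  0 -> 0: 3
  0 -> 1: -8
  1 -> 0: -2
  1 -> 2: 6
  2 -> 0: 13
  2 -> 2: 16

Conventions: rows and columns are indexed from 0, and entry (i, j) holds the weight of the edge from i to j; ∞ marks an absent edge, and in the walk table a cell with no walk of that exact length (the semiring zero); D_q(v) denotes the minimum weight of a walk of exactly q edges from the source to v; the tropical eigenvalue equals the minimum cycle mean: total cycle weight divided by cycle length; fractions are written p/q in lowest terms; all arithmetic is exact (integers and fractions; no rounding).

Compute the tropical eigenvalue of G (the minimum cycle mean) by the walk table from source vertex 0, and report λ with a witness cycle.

q=0: [0, ∞, ∞]
q=1: [3, -8, ∞]
q=2: [-10, -5, -2]
q=3: [-7, -18, 1]
Optimal cycle mean attained by: cycle 0->1->0, total (-8) + (-2), length 2.
Answer: λ = -5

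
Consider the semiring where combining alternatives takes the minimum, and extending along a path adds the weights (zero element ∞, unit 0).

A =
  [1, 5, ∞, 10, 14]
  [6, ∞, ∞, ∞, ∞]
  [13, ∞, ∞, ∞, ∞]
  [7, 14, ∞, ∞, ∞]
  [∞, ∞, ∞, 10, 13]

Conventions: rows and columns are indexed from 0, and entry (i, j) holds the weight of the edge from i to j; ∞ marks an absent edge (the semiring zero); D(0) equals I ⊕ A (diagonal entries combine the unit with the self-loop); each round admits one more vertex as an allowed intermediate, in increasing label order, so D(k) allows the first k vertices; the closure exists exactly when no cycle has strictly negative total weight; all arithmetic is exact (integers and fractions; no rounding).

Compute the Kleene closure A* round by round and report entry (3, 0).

D(0):
  [0, 5, ∞, 10, 14]
  [6, 0, ∞, ∞, ∞]
  [13, ∞, 0, ∞, ∞]
  [7, 14, ∞, 0, ∞]
  [∞, ∞, ∞, 10, 0]
D(1):
  [0, 5, ∞, 10, 14]
  [6, 0, ∞, 16, 20]
  [13, 18, 0, 23, 27]
  [7, 12, ∞, 0, 21]
  [∞, ∞, ∞, 10, 0]
D(2):
  [0, 5, ∞, 10, 14]
  [6, 0, ∞, 16, 20]
  [13, 18, 0, 23, 27]
  [7, 12, ∞, 0, 21]
  [∞, ∞, ∞, 10, 0]
D(3):
  [0, 5, ∞, 10, 14]
  [6, 0, ∞, 16, 20]
  [13, 18, 0, 23, 27]
  [7, 12, ∞, 0, 21]
  [∞, ∞, ∞, 10, 0]
D(4):
  [0, 5, ∞, 10, 14]
  [6, 0, ∞, 16, 20]
  [13, 18, 0, 23, 27]
  [7, 12, ∞, 0, 21]
  [17, 22, ∞, 10, 0]
D(5):
  [0, 5, ∞, 10, 14]
  [6, 0, ∞, 16, 20]
  [13, 18, 0, 23, 27]
  [7, 12, ∞, 0, 21]
  [17, 22, ∞, 10, 0]
Answer: A*[3][0] = 7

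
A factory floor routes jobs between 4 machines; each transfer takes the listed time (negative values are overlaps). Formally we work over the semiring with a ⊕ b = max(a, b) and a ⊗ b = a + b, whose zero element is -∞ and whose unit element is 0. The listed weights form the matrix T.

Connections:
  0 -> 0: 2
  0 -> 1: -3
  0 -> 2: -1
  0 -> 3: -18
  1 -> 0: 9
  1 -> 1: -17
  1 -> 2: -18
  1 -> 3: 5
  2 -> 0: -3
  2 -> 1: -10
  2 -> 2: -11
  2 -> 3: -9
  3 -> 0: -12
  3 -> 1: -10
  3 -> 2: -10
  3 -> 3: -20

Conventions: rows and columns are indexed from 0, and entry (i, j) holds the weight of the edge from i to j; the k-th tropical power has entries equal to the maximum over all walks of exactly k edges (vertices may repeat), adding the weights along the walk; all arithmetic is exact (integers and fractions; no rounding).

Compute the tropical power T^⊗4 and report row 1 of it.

T^⊗2:
  [6, -1, 1, 2]
  [11, 6, 8, -9]
  [-1, -6, -4, -5]
  [-1, -15, -13, -5]
T^⊗3:
  [8, 3, 5, 4]
  [15, 8, 10, 11]
  [3, -4, -2, -1]
  [1, -4, -2, -10]
T^⊗4:
  [12, 5, 7, 8]
  [17, 12, 14, 13]
  [5, 0, 2, 1]
  [5, -2, 0, 1]
Answer: row 1 of T^⊗4 = [17, 12, 14, 13]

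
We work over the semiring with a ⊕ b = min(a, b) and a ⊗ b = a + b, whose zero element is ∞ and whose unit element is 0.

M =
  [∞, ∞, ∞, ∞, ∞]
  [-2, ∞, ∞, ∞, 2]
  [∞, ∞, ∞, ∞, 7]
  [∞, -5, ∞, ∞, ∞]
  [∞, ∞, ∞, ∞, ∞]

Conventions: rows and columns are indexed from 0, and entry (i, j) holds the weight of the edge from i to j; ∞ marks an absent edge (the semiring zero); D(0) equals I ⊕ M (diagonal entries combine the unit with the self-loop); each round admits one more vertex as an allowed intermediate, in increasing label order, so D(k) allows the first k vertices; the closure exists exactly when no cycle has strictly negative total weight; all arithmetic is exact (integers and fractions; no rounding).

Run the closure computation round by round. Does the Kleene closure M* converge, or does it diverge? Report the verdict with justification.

D(0):
  [0, ∞, ∞, ∞, ∞]
  [-2, 0, ∞, ∞, 2]
  [∞, ∞, 0, ∞, 7]
  [∞, -5, ∞, 0, ∞]
  [∞, ∞, ∞, ∞, 0]
D(1):
  [0, ∞, ∞, ∞, ∞]
  [-2, 0, ∞, ∞, 2]
  [∞, ∞, 0, ∞, 7]
  [∞, -5, ∞, 0, ∞]
  [∞, ∞, ∞, ∞, 0]
D(2):
  [0, ∞, ∞, ∞, ∞]
  [-2, 0, ∞, ∞, 2]
  [∞, ∞, 0, ∞, 7]
  [-7, -5, ∞, 0, -3]
  [∞, ∞, ∞, ∞, 0]
D(3):
  [0, ∞, ∞, ∞, ∞]
  [-2, 0, ∞, ∞, 2]
  [∞, ∞, 0, ∞, 7]
  [-7, -5, ∞, 0, -3]
  [∞, ∞, ∞, ∞, 0]
D(4):
  [0, ∞, ∞, ∞, ∞]
  [-2, 0, ∞, ∞, 2]
  [∞, ∞, 0, ∞, 7]
  [-7, -5, ∞, 0, -3]
  [∞, ∞, ∞, ∞, 0]
D(5):
  [0, ∞, ∞, ∞, ∞]
  [-2, 0, ∞, ∞, 2]
  [∞, ∞, 0, ∞, 7]
  [-7, -5, ∞, 0, -3]
  [∞, ∞, ∞, ∞, 0]
Key observation: every diagonal entry stays at the unit through all rounds, so no improving cycle exists.
Answer: CONVERGES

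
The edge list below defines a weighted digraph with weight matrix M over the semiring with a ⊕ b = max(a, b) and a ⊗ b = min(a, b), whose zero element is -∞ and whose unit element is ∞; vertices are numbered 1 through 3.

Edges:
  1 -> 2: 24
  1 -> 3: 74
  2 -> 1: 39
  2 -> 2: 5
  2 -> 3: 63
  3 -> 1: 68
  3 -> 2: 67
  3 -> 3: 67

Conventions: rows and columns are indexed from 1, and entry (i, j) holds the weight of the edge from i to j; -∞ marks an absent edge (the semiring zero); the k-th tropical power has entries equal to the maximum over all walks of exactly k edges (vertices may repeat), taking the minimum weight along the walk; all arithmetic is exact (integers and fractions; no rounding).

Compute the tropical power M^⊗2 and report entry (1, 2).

M^⊗2:
  [68, 67, 67]
  [63, 63, 63]
  [67, 67, 68]
Key observation: the optimum is the walk 1->3->2, with weight 74 min 67 = 67.
Optimal value attained by: walk 1->3->2.
Answer: (M^⊗2)[1][2] = 67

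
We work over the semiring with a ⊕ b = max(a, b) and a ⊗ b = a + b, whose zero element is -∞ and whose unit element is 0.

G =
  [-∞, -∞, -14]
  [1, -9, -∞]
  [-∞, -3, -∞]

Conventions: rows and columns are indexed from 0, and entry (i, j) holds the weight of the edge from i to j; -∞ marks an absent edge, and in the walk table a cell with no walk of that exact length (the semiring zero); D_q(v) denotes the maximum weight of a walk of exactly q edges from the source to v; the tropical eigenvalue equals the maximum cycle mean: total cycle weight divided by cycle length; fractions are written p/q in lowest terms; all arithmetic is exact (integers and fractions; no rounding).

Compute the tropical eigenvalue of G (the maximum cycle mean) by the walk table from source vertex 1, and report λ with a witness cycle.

q=0: [-∞, 0, -∞]
q=1: [1, -9, -∞]
q=2: [-8, -18, -13]
q=3: [-17, -16, -22]
Optimal cycle mean attained by: cycle 0->2->1->0, total (-14) + (-3) + 1, length 3.
Answer: λ = -16/3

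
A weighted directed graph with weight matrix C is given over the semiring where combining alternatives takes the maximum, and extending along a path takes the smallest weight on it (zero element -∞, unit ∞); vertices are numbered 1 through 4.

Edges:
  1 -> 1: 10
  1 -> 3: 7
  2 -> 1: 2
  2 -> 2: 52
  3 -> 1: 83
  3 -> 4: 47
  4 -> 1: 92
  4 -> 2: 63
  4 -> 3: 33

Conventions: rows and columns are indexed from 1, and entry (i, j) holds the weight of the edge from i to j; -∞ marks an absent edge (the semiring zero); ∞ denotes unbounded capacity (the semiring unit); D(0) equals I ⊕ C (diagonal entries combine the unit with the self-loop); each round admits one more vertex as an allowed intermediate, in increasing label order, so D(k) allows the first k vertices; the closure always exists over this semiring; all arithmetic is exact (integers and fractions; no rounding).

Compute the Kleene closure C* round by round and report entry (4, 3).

D(0):
  [∞, -∞, 7, -∞]
  [2, ∞, -∞, -∞]
  [83, -∞, ∞, 47]
  [92, 63, 33, ∞]
D(1):
  [∞, -∞, 7, -∞]
  [2, ∞, 2, -∞]
  [83, -∞, ∞, 47]
  [92, 63, 33, ∞]
D(2):
  [∞, -∞, 7, -∞]
  [2, ∞, 2, -∞]
  [83, -∞, ∞, 47]
  [92, 63, 33, ∞]
D(3):
  [∞, -∞, 7, 7]
  [2, ∞, 2, 2]
  [83, -∞, ∞, 47]
  [92, 63, 33, ∞]
D(4):
  [∞, 7, 7, 7]
  [2, ∞, 2, 2]
  [83, 47, ∞, 47]
  [92, 63, 33, ∞]
Answer: C*[4][3] = 33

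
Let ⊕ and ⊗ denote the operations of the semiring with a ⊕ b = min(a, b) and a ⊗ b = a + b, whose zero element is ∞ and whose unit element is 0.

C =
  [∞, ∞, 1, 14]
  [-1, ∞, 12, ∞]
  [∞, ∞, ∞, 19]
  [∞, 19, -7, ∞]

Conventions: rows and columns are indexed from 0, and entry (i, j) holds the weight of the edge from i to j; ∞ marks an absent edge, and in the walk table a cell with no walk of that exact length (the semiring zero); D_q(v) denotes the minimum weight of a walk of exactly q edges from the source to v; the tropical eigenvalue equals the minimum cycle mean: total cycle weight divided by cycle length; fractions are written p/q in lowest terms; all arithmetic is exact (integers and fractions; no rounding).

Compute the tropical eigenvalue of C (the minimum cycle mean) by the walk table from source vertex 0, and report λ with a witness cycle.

q=0: [0, ∞, ∞, ∞]
q=1: [∞, ∞, 1, 14]
q=2: [∞, 33, 7, 20]
q=3: [32, 39, 13, 26]
q=4: [38, 45, 19, 32]
Optimal cycle mean attained by: cycle 2->3->2, total 19 + (-7), length 2.
Answer: λ = 6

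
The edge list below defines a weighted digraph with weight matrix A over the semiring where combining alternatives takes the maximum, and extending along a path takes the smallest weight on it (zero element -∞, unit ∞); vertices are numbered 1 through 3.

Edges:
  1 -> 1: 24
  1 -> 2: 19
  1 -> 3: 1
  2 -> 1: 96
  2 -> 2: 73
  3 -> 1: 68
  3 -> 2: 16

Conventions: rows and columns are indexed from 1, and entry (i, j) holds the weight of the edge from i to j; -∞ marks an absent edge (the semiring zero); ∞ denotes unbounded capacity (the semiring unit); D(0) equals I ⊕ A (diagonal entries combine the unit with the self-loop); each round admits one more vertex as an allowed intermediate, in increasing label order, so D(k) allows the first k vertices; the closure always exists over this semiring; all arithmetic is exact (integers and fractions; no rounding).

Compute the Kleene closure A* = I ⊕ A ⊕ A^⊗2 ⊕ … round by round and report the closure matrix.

D(0):
  [∞, 19, 1]
  [96, ∞, -∞]
  [68, 16, ∞]
D(1):
  [∞, 19, 1]
  [96, ∞, 1]
  [68, 19, ∞]
D(2):
  [∞, 19, 1]
  [96, ∞, 1]
  [68, 19, ∞]
D(3):
  [∞, 19, 1]
  [96, ∞, 1]
  [68, 19, ∞]
Answer: A* = [[∞, 19, 1], [96, ∞, 1], [68, 19, ∞]]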